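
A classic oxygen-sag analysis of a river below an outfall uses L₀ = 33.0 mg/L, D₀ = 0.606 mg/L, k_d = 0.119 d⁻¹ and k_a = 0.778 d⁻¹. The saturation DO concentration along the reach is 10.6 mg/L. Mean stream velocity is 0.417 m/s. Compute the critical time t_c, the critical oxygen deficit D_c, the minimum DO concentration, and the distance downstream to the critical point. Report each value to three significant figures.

t_c = [1/(k_a−k_d)] ln[(k_a/k_d)(1 − D₀(k_a−k_d)/(k_d L₀))]
= [1/(0.778−0.119)] ln[(0.778/0.119)(1 − 0.606×0.6590/(0.119×33.0))]
= (1/0.6590) ln[6.538 × 0.8983] = 1.517 × ln(5.873) = 1.517 × 1.770 = 2.686 d.
D_c = (k_d/k_a) L₀ e^(−k_d t_c) = (0.119/0.778) × 33.0 × e^(−0.119×2.686) = 0.1530 × 33.0 × 0.7264 = 3.666 mg/L.
Minimum DO = C_s − D_c = 10.6 − 3.666 = 6.934 mg/L.
x_c = v t_c = 0.417 m/s × 2.686 d × 86400 s/d = 96790 m ≈ 96.8 km.

t_c ≈ 2.69 d; D_c ≈ 3.67 mg/L; min DO ≈ 6.93 mg/L; x_c ≈ 96.8 km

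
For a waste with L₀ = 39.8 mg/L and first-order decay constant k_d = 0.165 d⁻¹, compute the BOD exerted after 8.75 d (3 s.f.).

y_t = L₀(1 − e^(−k_d t)) = 39.8 × (1 − e^(−0.165×8.75))
= 39.8 × (1 − 0.2360) = 39.8 × 0.7640 = 30.41 mg/L.

y ≈ 30.4 mg/L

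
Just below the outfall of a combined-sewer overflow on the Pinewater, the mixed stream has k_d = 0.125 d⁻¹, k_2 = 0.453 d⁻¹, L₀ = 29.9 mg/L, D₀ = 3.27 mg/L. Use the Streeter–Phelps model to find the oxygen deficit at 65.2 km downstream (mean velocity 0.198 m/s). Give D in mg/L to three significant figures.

D ≈ 5.63 mg/L

Travel time t = x/v = 65.2 km / (0.198 m/s) = 65200 m / 0.198 m/s = 329300 s = 3.811 d.
k_d L₀/(k_2−k_d) = 0.125×29.9/(0.453−0.125) = 3.737/0.3280 = 11.39 mg/L.
e^(−k_d t) = e^(−0.125×3.811) = 0.6210; e^(−k_2 t) = e^(−0.453×3.811) = 0.1779.
D = 11.39 × (0.6210 − 0.1779) + 3.27 × 0.1779 = 5.049 + 0.5818 = 5.631 mg/L.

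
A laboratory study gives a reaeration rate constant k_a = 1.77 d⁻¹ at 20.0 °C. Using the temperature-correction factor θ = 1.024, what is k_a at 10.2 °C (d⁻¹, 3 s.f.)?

k_a(T₂) = k_a(T₁) · θ^(T₂−T₁) = 1.77 × 1.024^(10.2−20.0)
= 1.77 × 1.024^-9.80 = 1.77 × 0.7926 = 1.403 d⁻¹.

k_a ≈ 1.40 d⁻¹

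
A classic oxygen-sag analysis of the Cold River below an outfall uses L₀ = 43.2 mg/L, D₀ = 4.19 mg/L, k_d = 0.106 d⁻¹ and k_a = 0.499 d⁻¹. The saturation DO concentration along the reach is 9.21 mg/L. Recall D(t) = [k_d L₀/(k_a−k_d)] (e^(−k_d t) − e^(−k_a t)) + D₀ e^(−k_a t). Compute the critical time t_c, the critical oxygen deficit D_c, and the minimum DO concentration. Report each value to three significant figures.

At the critical point dD/dt = 0, so k_d L₀ e^(−k_d t) = k_a D. Substituting D(t) from the Streeter–Phelps equation and solving for t gives
t_c = ln[(k_a/k_d)(1 − D₀(k_a−k_d)/(k_d L₀))] / (k_a−k_d).
Here k_a−k_d = 0.3930 d⁻¹ and 1 − D₀(k_a−k_d)/(k_d L₀) = 1 − 4.19×0.3930/(0.106×43.2) = 0.6404, so
t_c = ln(4.708 × 0.6404) / 0.3930 = 1.104 / 0.3930 = 2.808 d.
D_c = (k_d/k_a) L₀ e^(−k_d t_c) = (0.106/0.499) × 43.2 × e^(−0.106×2.808) = 0.2124 × 43.2 × 0.7426 = 6.814 mg/L.
Minimum DO = C_s − D_c = 9.21 − 6.814 = 2.396 mg/L.

t_c ≈ 2.81 d; D_c ≈ 6.81 mg/L; min DO ≈ 2.40 mg/L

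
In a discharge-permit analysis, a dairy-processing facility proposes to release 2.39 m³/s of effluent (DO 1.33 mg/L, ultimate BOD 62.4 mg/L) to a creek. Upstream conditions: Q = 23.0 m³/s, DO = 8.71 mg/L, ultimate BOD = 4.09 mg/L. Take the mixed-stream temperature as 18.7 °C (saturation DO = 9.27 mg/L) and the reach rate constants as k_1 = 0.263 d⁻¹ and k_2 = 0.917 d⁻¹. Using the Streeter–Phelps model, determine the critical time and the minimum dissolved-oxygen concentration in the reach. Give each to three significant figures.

t_c ≈ 1.31 d; minimum DO ≈ 7.32 mg/L

Mixed DO = (23.0×8.71 + 2.39×1.33)/(23.0+2.39) = 203.5/25.39 = 8.015 mg/L.
Mixed L₀ = (23.0×4.09 + 2.39×62.4)/(25.39) = 243.2/25.39 = 9.579 mg/L.
Initial deficit D₀ = C_s − DO₀ = 9.27 − 8.015 = 1.255 mg/L.
t_c = (1/0.6540) ln[(0.917/0.263)(1 − 1.255×0.6540/(0.263×9.579))] = 1.529 × ln(2.351) = 1.307 d.
D_c = (0.263/0.917) × 9.579 × e^(−0.263×1.307) = 0.2868 × 9.579 × 0.7091 = 1.948 mg/L.
Minimum DO = 9.27 − 1.948 = 7.322 mg/L.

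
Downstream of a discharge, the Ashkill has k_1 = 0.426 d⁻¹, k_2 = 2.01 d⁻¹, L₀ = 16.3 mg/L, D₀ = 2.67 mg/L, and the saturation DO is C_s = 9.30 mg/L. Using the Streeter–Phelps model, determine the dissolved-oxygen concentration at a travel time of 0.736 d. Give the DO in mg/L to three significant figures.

DO ≈ 6.49 mg/L

k_1 L₀/(k_2−k_1) = 0.426×16.3/(2.01−0.426) = 6.944/1.584 = 4.384 mg/L.
e^(−k_1 t) = e^(−0.426×0.7360) = 0.7309; e^(−k_2 t) = e^(−2.01×0.7360) = 0.2278.
D = 4.384 × (0.7309 − 0.2278) + 2.67 × 0.2278 = 2.205 + 0.6082 = 2.814 mg/L.
DO = C_s − D = 9.30 − 2.814 = 6.486 mg/L.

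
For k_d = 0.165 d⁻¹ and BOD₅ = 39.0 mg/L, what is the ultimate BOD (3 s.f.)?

BOD₅ = L₀(1 − e^(−5k_d)) ⇒ L₀ = BOD₅ / (1 − e^(−5×0.165))
= 39.0 / (1 − 0.4382) = 39.0 / 0.5618 = 69.42 mg/L.

L₀ ≈ 69.4 mg/L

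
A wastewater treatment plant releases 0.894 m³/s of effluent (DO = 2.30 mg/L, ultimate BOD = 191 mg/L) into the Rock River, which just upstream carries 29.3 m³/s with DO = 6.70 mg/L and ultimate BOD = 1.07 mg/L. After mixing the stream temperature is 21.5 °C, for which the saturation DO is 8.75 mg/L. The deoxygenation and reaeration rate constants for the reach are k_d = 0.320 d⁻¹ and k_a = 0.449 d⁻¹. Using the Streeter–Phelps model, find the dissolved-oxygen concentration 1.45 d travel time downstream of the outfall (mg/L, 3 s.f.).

DO ≈ 5.83 mg/L

Mixed DO = (29.3×6.70 + 0.894×2.30)/(29.3+0.894) = 198.4/30.19 = 6.570 mg/L.
Mixed L₀ = (29.3×1.07 + 0.894×191)/(30.19) = 202.1/30.19 = 6.694 mg/L.
Initial deficit D₀ = C_s − DO₀ = 8.75 − 6.570 = 2.180 mg/L.
D(1.45) = [0.320×6.694/(0.449−0.320)](e^(−0.320×1.45) − e^(−0.449×1.45)) + 2.180 e^(−0.449×1.45)
= 16.60 × (0.6288 − 0.5215) + 2.180 × 0.5215 = 2.918 mg/L.
DO = 8.75 − 2.918 = 5.832 mg/L.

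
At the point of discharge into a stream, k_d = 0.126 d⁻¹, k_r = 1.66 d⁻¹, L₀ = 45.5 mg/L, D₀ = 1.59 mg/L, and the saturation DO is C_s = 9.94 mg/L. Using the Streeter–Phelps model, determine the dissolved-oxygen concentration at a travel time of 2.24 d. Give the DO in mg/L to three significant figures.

k_d L₀/(k_r−k_d) = 0.126×45.5/(1.66−0.126) = 5.733/1.534 = 3.737 mg/L.
e^(−k_d t) = e^(−0.126×2.240) = 0.7541; e^(−k_r t) = e^(−1.66×2.240) = 0.02427.
D = 3.737 × (0.7541 − 0.02427) + 1.59 × 0.02427 = 2.728 + 0.03859 = 2.766 mg/L.
DO = C_s − D = 9.94 − 2.766 = 7.174 mg/L.

DO ≈ 7.17 mg/L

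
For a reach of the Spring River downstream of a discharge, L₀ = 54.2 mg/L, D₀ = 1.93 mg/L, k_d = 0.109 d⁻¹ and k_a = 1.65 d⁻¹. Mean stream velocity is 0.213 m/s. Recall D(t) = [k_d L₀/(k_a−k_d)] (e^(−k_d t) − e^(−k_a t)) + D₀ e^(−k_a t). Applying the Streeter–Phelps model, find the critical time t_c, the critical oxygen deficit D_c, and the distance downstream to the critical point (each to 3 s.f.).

At the critical point dD/dt = 0, so k_d L₀ e^(−k_d t) = k_a D. Substituting D(t) from the Streeter–Phelps equation and solving for t gives
t_c = ln[(k_a/k_d)(1 − D₀(k_a−k_d)/(k_d L₀))] / (k_a−k_d).
Here k_a−k_d = 1.541 d⁻¹ and 1 − D₀(k_a−k_d)/(k_d L₀) = 1 − 1.93×1.541/(0.109×54.2) = 0.4966, so
t_c = ln(15.14 × 0.4966) / 1.541 = 2.017 / 1.541 = 1.309 d.
L(t_c) = L₀ e^(−k_d t_c) = 54.2 × 0.8670 = 46.99 mg/L, and at the critical point k_a D_c = k_d L, so D_c = (0.109/1.65) × 46.99 = 3.104 mg/L.
x_c = v t_c = 0.213 m/s × 1.309 d × 86400 s/d = 24090 m ≈ 24.1 km.

t_c ≈ 1.31 d; D_c ≈ 3.10 mg/L; x_c ≈ 24.1 km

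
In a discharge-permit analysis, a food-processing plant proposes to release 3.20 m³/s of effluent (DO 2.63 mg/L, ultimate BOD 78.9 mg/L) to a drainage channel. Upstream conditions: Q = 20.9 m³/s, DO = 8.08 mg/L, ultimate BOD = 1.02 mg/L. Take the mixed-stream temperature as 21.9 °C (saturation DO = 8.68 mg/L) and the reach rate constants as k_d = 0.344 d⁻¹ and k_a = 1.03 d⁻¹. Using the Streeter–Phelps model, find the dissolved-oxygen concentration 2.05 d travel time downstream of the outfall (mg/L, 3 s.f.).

DO ≈ 6.40 mg/L

Mixed DO = (20.9×8.08 + 3.20×2.63)/(20.9+3.20) = 177.3/24.10 = 7.356 mg/L.
Mixed L₀ = (20.9×1.02 + 3.20×78.9)/(24.10) = 273.8/24.10 = 11.36 mg/L.
Initial deficit D₀ = C_s − DO₀ = 8.68 − 7.356 = 1.324 mg/L.
D(2.05) = [0.344×11.36/(1.03−0.344)](e^(−0.344×2.05) − e^(−1.03×2.05)) + 1.324 e^(−1.03×2.05)
= 5.697 × (0.4940 − 0.1211) + 1.324 × 0.1211 = 2.285 mg/L.
DO = 8.68 − 2.285 = 6.395 mg/L.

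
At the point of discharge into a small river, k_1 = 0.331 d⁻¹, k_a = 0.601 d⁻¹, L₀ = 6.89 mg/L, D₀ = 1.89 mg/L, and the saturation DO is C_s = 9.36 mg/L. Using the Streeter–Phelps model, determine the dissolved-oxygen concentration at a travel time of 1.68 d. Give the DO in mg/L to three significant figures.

DO ≈ 6.91 mg/L

k_1 L₀/(k_a−k_1) = 0.331×6.89/(0.601−0.331) = 2.281/0.2700 = 8.447 mg/L.
e^(−k_1 t) = e^(−0.331×1.680) = 0.5735; e^(−k_a t) = e^(−0.601×1.680) = 0.3643.
D = 8.447 × (0.5735 − 0.3643) + 1.89 × 0.3643 = 1.766 + 0.6886 = 2.455 mg/L.
DO = C_s − D = 9.36 − 2.455 = 6.905 mg/L.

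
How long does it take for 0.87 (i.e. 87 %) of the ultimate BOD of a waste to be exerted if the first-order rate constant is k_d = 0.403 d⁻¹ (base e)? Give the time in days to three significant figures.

y/L₀ = 1 − e^(−k_d t) = 0.87 ⇒ e^(−k_d t) = 0.130
t = −ln(0.130) / 0.403 = 2.040 / 0.403 = 5.063 d.

t ≈ 5.06 d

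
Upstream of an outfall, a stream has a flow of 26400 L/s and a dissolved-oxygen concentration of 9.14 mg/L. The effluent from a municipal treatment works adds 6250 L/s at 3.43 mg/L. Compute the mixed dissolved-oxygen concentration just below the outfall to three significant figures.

Flow-weighted mixing: C = (Q_r C_r + Q_w C_w)/(Q_r + Q_w)
= (26400×9.14 + 6250×3.43)/(26400 + 6250) = 262700/32650 = 8.047 mg/L.

8.05 mg/L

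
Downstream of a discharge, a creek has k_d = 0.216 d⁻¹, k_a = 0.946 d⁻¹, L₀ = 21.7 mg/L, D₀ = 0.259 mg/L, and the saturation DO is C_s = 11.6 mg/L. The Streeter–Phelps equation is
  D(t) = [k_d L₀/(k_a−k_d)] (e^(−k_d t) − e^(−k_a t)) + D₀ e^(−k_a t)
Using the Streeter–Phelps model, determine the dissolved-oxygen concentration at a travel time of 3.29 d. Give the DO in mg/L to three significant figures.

k_d L₀/(k_a−k_d) = 0.216×21.7/(0.946−0.216) = 4.687/0.7300 = 6.421 mg/L.
e^(−k_d t) = e^(−0.216×3.290) = 0.4913; e^(−k_a t) = e^(−0.946×3.290) = 0.04450.
D = 6.421 × (0.4913 − 0.04450) + 0.259 × 0.04450 = 2.869 + 0.01152 = 2.881 mg/L.
DO = C_s − D = 11.6 − 2.881 = 8.719 mg/L.

DO ≈ 8.72 mg/L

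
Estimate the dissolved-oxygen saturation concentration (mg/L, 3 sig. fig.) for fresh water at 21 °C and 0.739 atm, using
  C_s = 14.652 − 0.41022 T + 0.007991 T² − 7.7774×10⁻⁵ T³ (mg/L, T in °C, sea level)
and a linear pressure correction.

At sea level: C_s = 14.652 − 0.41022×21 + 0.007991×21² − 7.7774×10⁻⁵×21³ = 8.841 mg/L.
Pressure correction: C_s' = 8.841 × 0.739 = 6.534 mg/L.

C_s ≈ 6.53 mg/L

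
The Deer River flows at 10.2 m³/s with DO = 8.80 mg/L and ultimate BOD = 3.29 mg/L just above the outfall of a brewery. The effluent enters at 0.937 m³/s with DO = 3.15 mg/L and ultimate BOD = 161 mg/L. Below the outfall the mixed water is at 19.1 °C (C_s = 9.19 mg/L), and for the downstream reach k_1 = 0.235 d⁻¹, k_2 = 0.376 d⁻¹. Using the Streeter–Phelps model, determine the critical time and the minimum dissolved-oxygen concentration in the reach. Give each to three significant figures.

t_c ≈ 3.11 d; minimum DO ≈ 4.20 mg/L

Mixed DO = (10.2×8.80 + 0.937×3.15)/(10.2+0.937) = 92.71/11.14 = 8.325 mg/L.
Mixed L₀ = (10.2×3.29 + 0.937×161)/(11.14) = 184.4/11.14 = 16.56 mg/L.
Initial deficit D₀ = C_s − DO₀ = 9.19 − 8.325 = 0.8654 mg/L.
t_c = (1/0.1410) ln[(0.376/0.235)(1 − 0.8654×0.1410/(0.235×16.56))] = 7.092 × ln(1.550) = 3.107 d.
D_c = (0.235/0.376) × 16.56 × e^(−0.235×3.107) = 0.6250 × 16.56 × 0.4818 = 4.986 mg/L.
Minimum DO = 9.19 − 4.986 = 4.204 mg/L.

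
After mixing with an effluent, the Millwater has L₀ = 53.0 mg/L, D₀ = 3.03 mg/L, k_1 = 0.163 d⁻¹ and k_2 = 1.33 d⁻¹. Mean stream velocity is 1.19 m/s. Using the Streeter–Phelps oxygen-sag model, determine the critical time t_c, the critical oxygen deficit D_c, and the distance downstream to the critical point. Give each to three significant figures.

t_c = [1/(k_2−k_1)] ln[(k_2/k_1)(1 − D₀(k_2−k_1)/(k_1 L₀))]
= [1/(1.33−0.163)] ln[(1.33/0.163)(1 − 3.03×1.167/(0.163×53.0))]
= (1/1.167) ln[8.160 × 0.5907] = 0.8569 × ln(4.820) = 0.8569 × 1.573 = 1.348 d.
L(t_c) = L₀ e^(−k_1 t_c) = 53.0 × 0.8028 = 42.55 mg/L, and at the critical point k_2 D_c = k_1 L, so D_c = (0.163/1.33) × 42.55 = 5.214 mg/L.
x_c = v t_c = 1.19 m/s × 1.348 d × 86400 s/d = 138600 m ≈ 139 km.

t_c ≈ 1.35 d; D_c ≈ 5.21 mg/L; x_c ≈ 139 km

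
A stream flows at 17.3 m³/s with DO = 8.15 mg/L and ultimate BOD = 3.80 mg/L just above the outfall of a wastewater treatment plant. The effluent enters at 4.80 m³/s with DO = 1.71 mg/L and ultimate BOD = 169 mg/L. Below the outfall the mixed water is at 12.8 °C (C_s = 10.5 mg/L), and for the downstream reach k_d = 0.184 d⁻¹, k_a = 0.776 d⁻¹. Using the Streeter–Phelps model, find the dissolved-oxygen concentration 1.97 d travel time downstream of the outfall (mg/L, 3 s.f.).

DO ≈ 3.78 mg/L

Mixed DO = (17.3×8.15 + 4.80×1.71)/(17.3+4.80) = 149.2/22.10 = 6.751 mg/L.
Mixed L₀ = (17.3×3.80 + 4.80×169)/(22.10) = 876.9/22.10 = 39.68 mg/L.
Initial deficit D₀ = C_s − DO₀ = 10.5 − 6.751 = 3.749 mg/L.
D(1.97) = [0.184×39.68/(0.776−0.184)](e^(−0.184×1.97) − e^(−0.776×1.97)) + 3.749 e^(−0.776×1.97)
= 12.33 × (0.6959 − 0.2168) + 3.749 × 0.2168 = 6.722 mg/L.
DO = 10.5 − 6.722 = 3.778 mg/L.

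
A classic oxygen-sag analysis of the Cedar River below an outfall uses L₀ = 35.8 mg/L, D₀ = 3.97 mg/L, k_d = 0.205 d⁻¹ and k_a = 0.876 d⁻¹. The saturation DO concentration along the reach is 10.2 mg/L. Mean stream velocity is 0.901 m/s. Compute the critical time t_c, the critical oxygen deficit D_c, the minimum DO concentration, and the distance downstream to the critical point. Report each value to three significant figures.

t_c ≈ 1.49 d; D_c ≈ 6.17 mg/L; min DO ≈ 4.03 mg/L; x_c ≈ 116 km

With k_a/k_d = 4.273 and 1 − D₀(k_a−k_d)/(k_d L₀) = 0.6370,
t_c = ln(4.273 × 0.6370) / (0.876 − 0.205) = ln(2.722) / 0.6710 = 1.001/0.6710 = 1.492 d.
D_c = (k_d/k_a) L₀ e^(−k_d t_c) = (0.205/0.876) × 35.8 × e^(−0.205×1.492) = 0.2340 × 35.8 × 0.7364 = 6.170 mg/L.
Minimum DO = C_s − D_c = 10.2 − 6.170 = 4.030 mg/L.
x_c = v t_c = 0.901 m/s × 1.492 d × 86400 s/d = 116200 m ≈ 116 km.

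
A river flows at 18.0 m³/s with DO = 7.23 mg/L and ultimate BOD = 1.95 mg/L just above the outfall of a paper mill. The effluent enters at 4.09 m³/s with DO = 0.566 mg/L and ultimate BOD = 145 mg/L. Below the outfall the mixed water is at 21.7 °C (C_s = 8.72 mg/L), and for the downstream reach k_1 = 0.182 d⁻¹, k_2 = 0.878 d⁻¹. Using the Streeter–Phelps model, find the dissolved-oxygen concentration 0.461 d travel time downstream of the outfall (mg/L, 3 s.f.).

DO ≈ 5.03 mg/L

Mixed DO = (18.0×7.23 + 4.09×0.566)/(18.0+4.09) = 132.5/22.09 = 5.996 mg/L.
Mixed L₀ = (18.0×1.95 + 4.09×145)/(22.09) = 628.1/22.09 = 28.44 mg/L.
Initial deficit D₀ = C_s − DO₀ = 8.72 − 5.996 = 2.724 mg/L.
D(0.461) = [0.182×28.44/(0.878−0.182)](e^(−0.182×0.461) − e^(−0.878×0.461)) + 2.724 e^(−0.878×0.461)
= 7.436 × (0.9195 − 0.6671) + 2.724 × 0.6671 = 3.694 mg/L.
DO = 8.72 − 3.694 = 5.026 mg/L.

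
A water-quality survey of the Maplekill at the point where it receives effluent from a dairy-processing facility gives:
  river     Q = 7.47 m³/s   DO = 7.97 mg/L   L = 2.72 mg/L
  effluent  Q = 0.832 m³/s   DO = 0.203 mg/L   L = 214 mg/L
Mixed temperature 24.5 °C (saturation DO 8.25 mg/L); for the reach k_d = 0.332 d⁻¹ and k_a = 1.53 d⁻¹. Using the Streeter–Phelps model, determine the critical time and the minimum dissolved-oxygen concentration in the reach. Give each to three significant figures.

t_c ≈ 1.13 d; minimum DO ≈ 4.69 mg/L

Mixed DO = (7.47×7.97 + 0.832×0.203)/(7.47+0.832) = 59.70/8.302 = 7.192 mg/L.
Mixed L₀ = (7.47×2.72 + 0.832×214)/(8.302) = 198.4/8.302 = 23.89 mg/L.
Initial deficit D₀ = C_s − DO₀ = 8.25 − 7.192 = 1.058 mg/L.
t_c = (1/1.198) ln[(1.53/0.332)(1 − 1.058×1.198/(0.332×23.89))] = 0.8347 × ln(3.872) = 1.130 d.
D_c = (0.332/1.53) × 23.89 × e^(−0.332×1.130) = 0.2170 × 23.89 × 0.6872 = 3.563 mg/L.
Minimum DO = 8.25 − 3.563 = 4.687 mg/L.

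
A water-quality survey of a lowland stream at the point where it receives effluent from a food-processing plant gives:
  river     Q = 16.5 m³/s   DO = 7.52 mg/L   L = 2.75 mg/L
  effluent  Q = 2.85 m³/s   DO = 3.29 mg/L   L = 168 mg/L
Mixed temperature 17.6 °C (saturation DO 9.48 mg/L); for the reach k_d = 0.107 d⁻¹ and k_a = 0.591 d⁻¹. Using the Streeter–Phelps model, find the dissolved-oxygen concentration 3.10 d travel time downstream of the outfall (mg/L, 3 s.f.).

Mixed DO = (16.5×7.52 + 2.85×3.29)/(16.5+2.85) = 133.5/19.35 = 6.897 mg/L.
Mixed L₀ = (16.5×2.75 + 2.85×168)/(19.35) = 524.2/19.35 = 27.09 mg/L.
Initial deficit D₀ = C_s − DO₀ = 9.48 − 6.897 = 2.583 mg/L.
D(3.10) = [0.107×27.09/(0.591−0.107)](e^(−0.107×3.10) − e^(−0.591×3.10)) + 2.583 e^(−0.591×3.10)
= 5.989 × (0.7177 − 0.1601) + 2.583 × 0.1601 = 3.753 mg/L.
DO = 9.48 − 3.753 = 5.727 mg/L.

DO ≈ 5.73 mg/L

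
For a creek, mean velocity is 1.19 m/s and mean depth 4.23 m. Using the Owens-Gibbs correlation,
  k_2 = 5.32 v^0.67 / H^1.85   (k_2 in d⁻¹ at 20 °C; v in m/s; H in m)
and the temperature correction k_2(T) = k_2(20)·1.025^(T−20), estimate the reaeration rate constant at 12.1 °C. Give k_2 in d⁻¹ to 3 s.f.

k_2 ≈ 0.341 d⁻¹

k_2(20) = 5.32 × 1.19^0.67 / 4.23^1.85 = 5.32 × 1.124 / 14.41 = 0.4148 d⁻¹.
k_2(12.1) = 0.4148 × 1.025^(12.1−20) = 0.4148 × 0.8228 = 0.3413 d⁻¹.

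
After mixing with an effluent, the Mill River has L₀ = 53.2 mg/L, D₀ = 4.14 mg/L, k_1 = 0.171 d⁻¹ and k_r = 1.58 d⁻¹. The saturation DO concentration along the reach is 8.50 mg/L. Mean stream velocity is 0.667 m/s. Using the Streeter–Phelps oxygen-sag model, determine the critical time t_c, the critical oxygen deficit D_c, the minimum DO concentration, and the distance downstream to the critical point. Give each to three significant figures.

t_c ≈ 0.851 d; D_c ≈ 4.98 mg/L; min DO ≈ 3.52 mg/L; x_c ≈ 49.0 km

t_c = [1/(k_r−k_1)] ln[(k_r/k_1)(1 − D₀(k_r−k_1)/(k_1 L₀))]
= [1/(1.58−0.171)] ln[(1.58/0.171)(1 − 4.14×1.409/(0.171×53.2))]
= (1/1.409) ln[9.240 × 0.3588] = 0.7097 × ln(3.315) = 0.7097 × 1.198 = 0.8506 d.
D_c = (k_1/k_r) L₀ e^(−k_1 t_c) = (0.171/1.58) × 53.2 × e^(−0.171×0.8506) = 0.1082 × 53.2 × 0.8646 = 4.978 mg/L.
Minimum DO = C_s − D_c = 8.50 − 4.978 = 3.522 mg/L.
x_c = v t_c = 0.667 m/s × 0.8506 d × 86400 s/d = 49020 m ≈ 49.0 km.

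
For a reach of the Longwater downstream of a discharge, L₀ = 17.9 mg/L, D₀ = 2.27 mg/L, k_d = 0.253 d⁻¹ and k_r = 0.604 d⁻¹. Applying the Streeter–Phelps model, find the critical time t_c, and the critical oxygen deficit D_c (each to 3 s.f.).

At the critical point dD/dt = 0, so k_d L₀ e^(−k_d t) = k_r D. Substituting D(t) from the Streeter–Phelps equation and solving for t gives
t_c = ln[(k_r/k_d)(1 − D₀(k_r−k_d)/(k_d L₀))] / (k_r−k_d).
Here k_r−k_d = 0.3510 d⁻¹ and 1 − D₀(k_r−k_d)/(k_d L₀) = 1 − 2.27×0.3510/(0.253×17.9) = 0.8241, so
t_c = ln(2.387 × 0.8241) / 0.3510 = 0.6767 / 0.3510 = 1.928 d.
L(t_c) = L₀ e^(−k_d t_c) = 17.9 × 0.6140 = 10.99 mg/L, and at the critical point k_r D_c = k_d L, so D_c = (0.253/0.604) × 10.99 = 4.604 mg/L.

t_c ≈ 1.93 d; D_c ≈ 4.60 mg/L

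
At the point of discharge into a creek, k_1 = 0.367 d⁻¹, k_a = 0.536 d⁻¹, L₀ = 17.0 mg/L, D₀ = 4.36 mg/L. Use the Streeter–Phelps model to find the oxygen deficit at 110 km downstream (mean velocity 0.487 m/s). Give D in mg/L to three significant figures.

D ≈ 6.12 mg/L

Travel time t = x/v = 110 km / (0.487 m/s) = 110000 m / 0.487 m/s = 225900 s = 2.614 d.
k_1 L₀/(k_a−k_1) = 0.367×17.0/(0.536−0.367) = 6.239/0.1690 = 36.92 mg/L.
e^(−k_1 t) = e^(−0.367×2.614) = 0.3831; e^(−k_a t) = e^(−0.536×2.614) = 0.2463.
D = 36.92 × (0.3831 − 0.2463) + 4.36 × 0.2463 = 5.051 + 1.074 = 6.125 mg/L.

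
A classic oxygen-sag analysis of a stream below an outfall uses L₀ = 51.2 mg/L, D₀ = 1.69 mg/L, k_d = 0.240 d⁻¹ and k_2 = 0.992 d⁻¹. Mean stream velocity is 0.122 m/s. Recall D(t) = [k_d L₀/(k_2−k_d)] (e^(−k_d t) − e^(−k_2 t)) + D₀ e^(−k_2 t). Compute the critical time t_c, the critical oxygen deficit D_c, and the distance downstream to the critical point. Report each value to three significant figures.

t_c = [1/(k_2−k_d)] ln[(k_2/k_d)(1 − D₀(k_2−k_d)/(k_d L₀))]
= [1/(0.992−0.240)] ln[(0.992/0.240)(1 − 1.69×0.7520/(0.240×51.2))]
= (1/0.7520) ln[4.133 × 0.8966] = 1.330 × ln(3.706) = 1.330 × 1.310 = 1.742 d.
D_c = (k_d/k_2) L₀ e^(−k_d t_c) = (0.240/0.992) × 51.2 × e^(−0.240×1.742) = 0.2419 × 51.2 × 0.6583 = 8.155 mg/L.
x_c = v t_c = 0.122 m/s × 1.742 d × 86400 s/d = 18360 m ≈ 18.4 km.

t_c ≈ 1.74 d; D_c ≈ 8.15 mg/L; x_c ≈ 18.4 km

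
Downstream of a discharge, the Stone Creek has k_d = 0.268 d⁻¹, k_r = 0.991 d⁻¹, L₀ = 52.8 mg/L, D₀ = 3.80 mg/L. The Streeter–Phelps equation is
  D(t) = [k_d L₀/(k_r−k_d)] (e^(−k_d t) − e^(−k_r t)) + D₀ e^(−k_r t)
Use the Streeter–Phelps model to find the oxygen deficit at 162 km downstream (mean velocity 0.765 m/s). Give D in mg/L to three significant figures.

D ≈ 8.76 mg/L

Travel time t = x/v = 162 km / (0.765 m/s) = 162000 m / 0.765 m/s = 211800 s = 2.451 d.
k_d L₀/(k_r−k_d) = 0.268×52.8/(0.991−0.268) = 14.15/0.7230 = 19.57 mg/L.
e^(−k_d t) = e^(−0.268×2.451) = 0.5185; e^(−k_r t) = e^(−0.991×2.451) = 0.08813.
D = 19.57 × (0.5185 − 0.08813) + 3.80 × 0.08813 = 8.423 + 0.3349 = 8.757 mg/L.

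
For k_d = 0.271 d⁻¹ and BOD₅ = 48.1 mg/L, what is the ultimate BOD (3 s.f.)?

L₀ ≈ 64.8 mg/L

BOD₅ = L₀(1 − e^(−5k_d)) ⇒ L₀ = BOD₅ / (1 − e^(−5×0.271))
= 48.1 / (1 − 0.2579) = 48.1 / 0.7421 = 64.82 mg/L.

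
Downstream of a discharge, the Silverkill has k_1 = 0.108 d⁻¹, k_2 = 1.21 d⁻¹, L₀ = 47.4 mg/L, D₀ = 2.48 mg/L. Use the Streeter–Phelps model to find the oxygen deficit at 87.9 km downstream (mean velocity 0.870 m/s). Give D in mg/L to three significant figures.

D ≈ 3.57 mg/L

Travel time t = x/v = 87.9 km / (0.870 m/s) = 87900 m / 0.870 m/s = 101000 s = 1.169 d.
k_1 L₀/(k_2−k_1) = 0.108×47.4/(1.21−0.108) = 5.119/1.102 = 4.645 mg/L.
e^(−k_1 t) = e^(−0.108×1.169) = 0.8814; e^(−k_2 t) = e^(−1.21×1.169) = 0.2429.
D = 4.645 × (0.8814 − 0.2429) + 2.48 × 0.2429 = 2.966 + 0.6025 = 3.568 mg/L.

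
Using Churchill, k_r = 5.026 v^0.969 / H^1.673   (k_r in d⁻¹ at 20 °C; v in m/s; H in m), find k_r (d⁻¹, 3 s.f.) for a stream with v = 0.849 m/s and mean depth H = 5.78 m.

k_r = 5.026 × 0.849^0.969 / 5.78^1.673 = 5.026 × 0.8533 / 18.82 = 0.2278 d⁻¹.

k_r ≈ 0.228 d⁻¹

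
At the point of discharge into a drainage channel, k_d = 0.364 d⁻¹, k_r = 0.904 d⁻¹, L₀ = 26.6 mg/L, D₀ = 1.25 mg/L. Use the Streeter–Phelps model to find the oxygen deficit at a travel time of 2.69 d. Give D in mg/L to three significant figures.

k_d L₀/(k_r−k_d) = 0.364×26.6/(0.904−0.364) = 9.682/0.5400 = 17.93 mg/L.
e^(−k_d t) = e^(−0.364×2.690) = 0.3756; e^(−k_r t) = e^(−0.904×2.690) = 0.08788.
D = 17.93 × (0.3756 − 0.08788) + 1.25 × 0.08788 = 5.159 + 0.1099 = 5.269 mg/L.

D ≈ 5.27 mg/L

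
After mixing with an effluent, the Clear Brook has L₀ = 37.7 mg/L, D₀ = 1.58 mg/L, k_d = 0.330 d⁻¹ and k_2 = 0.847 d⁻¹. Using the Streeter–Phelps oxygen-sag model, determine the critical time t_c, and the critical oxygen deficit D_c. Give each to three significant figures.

t_c ≈ 1.69 d; D_c ≈ 8.40 mg/L

With k_2/k_d = 2.567 and 1 − D₀(k_2−k_d)/(k_d L₀) = 0.9343,
t_c = ln(2.567 × 0.9343) / (0.847 − 0.330) = ln(2.398) / 0.5170 = 0.8747/0.5170 = 1.692 d.
L(t_c) = L₀ e^(−k_d t_c) = 37.7 × 0.5722 = 21.57 mg/L, and at the critical point k_2 D_c = k_d L, so D_c = (0.330/0.847) × 21.57 = 8.404 mg/L.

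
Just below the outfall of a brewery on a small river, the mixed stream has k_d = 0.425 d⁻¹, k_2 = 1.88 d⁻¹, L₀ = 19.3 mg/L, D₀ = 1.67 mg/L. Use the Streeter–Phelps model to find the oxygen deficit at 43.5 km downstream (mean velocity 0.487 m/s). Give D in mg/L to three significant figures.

Travel time t = x/v = 43.5 km / (0.487 m/s) = 43500 m / 0.487 m/s = 89320 s = 1.034 d.
k_d L₀/(k_2−k_d) = 0.425×19.3/(1.88−0.425) = 8.203/1.455 = 5.637 mg/L.
e^(−k_d t) = e^(−0.425×1.034) = 0.6444; e^(−k_2 t) = e^(−1.88×1.034) = 0.1432.
D = 5.637 × (0.6444 − 0.1432) + 1.67 × 0.1432 = 2.826 + 0.2391 = 3.065 mg/L.

D ≈ 3.06 mg/L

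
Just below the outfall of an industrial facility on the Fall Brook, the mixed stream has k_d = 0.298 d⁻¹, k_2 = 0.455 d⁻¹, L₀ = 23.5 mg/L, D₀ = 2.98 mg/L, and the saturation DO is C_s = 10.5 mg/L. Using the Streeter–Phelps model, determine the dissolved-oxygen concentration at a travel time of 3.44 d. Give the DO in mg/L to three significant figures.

DO ≈ 3.20 mg/L

k_d L₀/(k_2−k_d) = 0.298×23.5/(0.455−0.298) = 7.003/0.1570 = 44.61 mg/L.
e^(−k_d t) = e^(−0.298×3.440) = 0.3588; e^(−k_2 t) = e^(−0.455×3.440) = 0.2090.
D = 44.61 × (0.3588 − 0.2090) + 2.98 × 0.2090 = 6.678 + 0.6230 = 7.301 mg/L.
DO = C_s − D = 10.5 − 7.301 = 3.199 mg/L.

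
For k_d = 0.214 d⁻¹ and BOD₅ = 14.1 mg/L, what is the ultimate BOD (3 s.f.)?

L₀ ≈ 21.5 mg/L

BOD₅ = L₀(1 − e^(−5k_d)) ⇒ L₀ = BOD₅ / (1 − e^(−5×0.214))
= 14.1 / (1 − 0.3430) = 14.1 / 0.6570 = 21.46 mg/L.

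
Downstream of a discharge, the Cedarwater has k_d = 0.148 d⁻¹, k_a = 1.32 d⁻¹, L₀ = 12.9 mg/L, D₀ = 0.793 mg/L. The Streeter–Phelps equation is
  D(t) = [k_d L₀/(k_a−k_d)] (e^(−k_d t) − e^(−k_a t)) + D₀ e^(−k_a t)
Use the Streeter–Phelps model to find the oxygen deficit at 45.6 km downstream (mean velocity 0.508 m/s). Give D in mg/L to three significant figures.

D ≈ 1.18 mg/L

Travel time t = x/v = 45.6 km / (0.508 m/s) = 45600 m / 0.508 m/s = 89760 s = 1.039 d.
k_d L₀/(k_a−k_d) = 0.148×12.9/(1.32−0.148) = 1.909/1.172 = 1.629 mg/L.
e^(−k_d t) = e^(−0.148×1.039) = 0.8575; e^(−k_a t) = e^(−1.32×1.039) = 0.2538.
D = 1.629 × (0.8575 − 0.2538) + 0.793 × 0.2538 = 0.9835 + 0.2012 = 1.185 mg/L.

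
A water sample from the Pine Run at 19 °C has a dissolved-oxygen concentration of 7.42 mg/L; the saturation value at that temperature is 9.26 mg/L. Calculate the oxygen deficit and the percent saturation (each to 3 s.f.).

D = C_s − C = 9.26 − 7.42 = 1.84 mg/L.
% saturation = 7.42/9.26 × 100 = 80.1 %.

D ≈ 1.84 mg/L; 80.1 % saturation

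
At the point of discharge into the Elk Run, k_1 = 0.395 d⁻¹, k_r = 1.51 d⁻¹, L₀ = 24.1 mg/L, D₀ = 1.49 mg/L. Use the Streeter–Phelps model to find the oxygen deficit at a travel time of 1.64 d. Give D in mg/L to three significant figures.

k_1 L₀/(k_r−k_1) = 0.395×24.1/(1.51−0.395) = 9.520/1.115 = 8.538 mg/L.
e^(−k_1 t) = e^(−0.395×1.640) = 0.5232; e^(−k_r t) = e^(−1.51×1.640) = 0.08405.
D = 8.538 × (0.5232 − 0.08405) + 1.49 × 0.08405 = 3.749 + 0.1252 = 3.875 mg/L.

D ≈ 3.87 mg/L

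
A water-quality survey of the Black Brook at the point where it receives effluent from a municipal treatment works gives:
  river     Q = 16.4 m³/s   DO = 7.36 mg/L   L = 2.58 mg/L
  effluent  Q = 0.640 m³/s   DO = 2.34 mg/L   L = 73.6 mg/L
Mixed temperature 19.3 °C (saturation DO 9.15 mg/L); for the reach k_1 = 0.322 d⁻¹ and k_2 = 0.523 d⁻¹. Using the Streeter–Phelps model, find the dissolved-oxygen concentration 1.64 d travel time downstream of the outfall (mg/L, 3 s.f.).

DO ≈ 6.92 mg/L

Mixed DO = (16.4×7.36 + 0.640×2.34)/(16.4+0.640) = 122.2/17.04 = 7.171 mg/L.
Mixed L₀ = (16.4×2.58 + 0.640×73.6)/(17.04) = 89.42/17.04 = 5.247 mg/L.
Initial deficit D₀ = C_s − DO₀ = 9.15 − 7.171 = 1.979 mg/L.
D(1.64) = [0.322×5.247/(0.523−0.322)](e^(−0.322×1.64) − e^(−0.523×1.64)) + 1.979 e^(−0.523×1.64)
= 8.406 × (0.5897 − 0.4241) + 1.979 × 0.4241 = 2.231 mg/L.
DO = 9.15 − 2.231 = 6.919 mg/L.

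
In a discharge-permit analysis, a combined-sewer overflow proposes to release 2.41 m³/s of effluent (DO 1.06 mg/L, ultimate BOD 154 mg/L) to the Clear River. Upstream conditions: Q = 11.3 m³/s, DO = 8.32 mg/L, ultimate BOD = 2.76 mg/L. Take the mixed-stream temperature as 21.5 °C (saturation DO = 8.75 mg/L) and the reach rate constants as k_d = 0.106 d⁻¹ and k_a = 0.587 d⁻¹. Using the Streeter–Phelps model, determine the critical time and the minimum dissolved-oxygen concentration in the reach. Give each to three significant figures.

t_c ≈ 2.92 d; minimum DO ≈ 4.86 mg/L

Mixed DO = (11.3×8.32 + 2.41×1.06)/(11.3+2.41) = 96.57/13.71 = 7.044 mg/L.
Mixed L₀ = (11.3×2.76 + 2.41×154)/(13.71) = 402.3/13.71 = 29.35 mg/L.
Initial deficit D₀ = C_s − DO₀ = 8.75 − 7.044 = 1.706 mg/L.
t_c = (1/0.4810) ln[(0.587/0.106)(1 − 1.706×0.4810/(0.106×29.35))] = 2.079 × ln(4.077) = 2.922 d.
D_c = (0.106/0.587) × 29.35 × e^(−0.106×2.922) = 0.1806 × 29.35 × 0.7337 = 3.888 mg/L.
Minimum DO = 8.75 − 3.888 = 4.862 mg/L.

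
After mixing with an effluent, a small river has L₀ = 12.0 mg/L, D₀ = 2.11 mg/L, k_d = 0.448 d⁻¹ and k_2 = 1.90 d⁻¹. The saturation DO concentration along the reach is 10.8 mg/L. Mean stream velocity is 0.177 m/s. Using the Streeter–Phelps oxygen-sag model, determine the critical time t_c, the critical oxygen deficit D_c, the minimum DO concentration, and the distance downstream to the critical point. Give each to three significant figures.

t_c ≈ 0.414 d; D_c ≈ 2.35 mg/L; min DO ≈ 8.45 mg/L; x_c ≈ 6.33 km

t_c = [1/(k_2−k_d)] ln[(k_2/k_d)(1 − D₀(k_2−k_d)/(k_d L₀))]
= [1/(1.90−0.448)] ln[(1.90/0.448)(1 − 2.11×1.452/(0.448×12.0))]
= (1/1.452) ln[4.241 × 0.4301] = 0.6887 × ln(1.824) = 0.6887 × 0.6011 = 0.4140 d.
D_c = (k_d/k_2) L₀ e^(−k_d t_c) = (0.448/1.90) × 12.0 × e^(−0.448×0.4140) = 0.2358 × 12.0 × 0.8307 = 2.350 mg/L.
Minimum DO = C_s − D_c = 10.8 − 2.350 = 8.450 mg/L.
x_c = v t_c = 0.177 m/s × 0.4140 d × 86400 s/d = 6331 m ≈ 6.33 km.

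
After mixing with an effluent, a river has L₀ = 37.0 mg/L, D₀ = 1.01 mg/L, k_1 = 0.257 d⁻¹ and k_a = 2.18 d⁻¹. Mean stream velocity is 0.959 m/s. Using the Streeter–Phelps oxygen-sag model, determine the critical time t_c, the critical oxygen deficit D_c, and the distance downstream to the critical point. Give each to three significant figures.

With k_a/k_1 = 8.482 and 1 − D₀(k_a−k_1)/(k_1 L₀) = 0.7957,
t_c = ln(8.482 × 0.7957) / (2.18 − 0.257) = ln(6.750) / 1.923 = 1.910/1.923 = 0.9930 d.
D_c = (k_1/k_a) L₀ e^(−k_1 t_c) = (0.257/2.18) × 37.0 × e^(−0.257×0.9930) = 0.1179 × 37.0 × 0.7748 = 3.379 mg/L.
x_c = v t_c = 0.959 m/s × 0.9930 d × 86400 s/d = 82280 m ≈ 82.3 km.

t_c ≈ 0.993 d; D_c ≈ 3.38 mg/L; x_c ≈ 82.3 km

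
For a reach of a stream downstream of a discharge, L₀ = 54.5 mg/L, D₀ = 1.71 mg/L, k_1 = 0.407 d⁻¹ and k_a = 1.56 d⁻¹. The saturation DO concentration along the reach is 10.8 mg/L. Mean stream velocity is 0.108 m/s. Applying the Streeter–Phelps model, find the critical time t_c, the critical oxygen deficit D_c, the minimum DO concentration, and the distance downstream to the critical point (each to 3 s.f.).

t_c ≈ 1.08 d; D_c ≈ 9.14 mg/L; min DO ≈ 1.66 mg/L; x_c ≈ 10.1 km

With k_a/k_1 = 3.833 and 1 − D₀(k_a−k_1)/(k_1 L₀) = 0.9111,
t_c = ln(3.833 × 0.9111) / (1.56 − 0.407) = ln(3.492) / 1.153 = 1.251/1.153 = 1.085 d.
L(t_c) = L₀ e^(−k_1 t_c) = 54.5 × 0.6431 = 35.05 mg/L, and at the critical point k_a D_c = k_1 L, so D_c = (0.407/1.56) × 35.05 = 9.144 mg/L.
Minimum DO = C_s − D_c = 10.8 − 9.144 = 1.656 mg/L.
x_c = v t_c = 0.108 m/s × 1.085 d × 86400 s/d = 10120 m ≈ 10.1 km.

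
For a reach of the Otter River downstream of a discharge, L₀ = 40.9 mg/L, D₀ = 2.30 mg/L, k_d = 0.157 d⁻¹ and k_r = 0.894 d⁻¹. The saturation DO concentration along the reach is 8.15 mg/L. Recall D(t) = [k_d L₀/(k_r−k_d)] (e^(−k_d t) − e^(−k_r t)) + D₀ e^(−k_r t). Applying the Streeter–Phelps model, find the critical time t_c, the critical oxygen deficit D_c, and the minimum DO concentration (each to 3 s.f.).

With k_r/k_d = 5.694 and 1 − D₀(k_r−k_d)/(k_d L₀) = 0.7360,
t_c = ln(5.694 × 0.7360) / (0.894 − 0.157) = ln(4.191) / 0.7370 = 1.433/0.7370 = 1.944 d.
D_c = (k_d/k_r) L₀ e^(−k_d t_c) = (0.157/0.894) × 40.9 × e^(−0.157×1.944) = 0.1756 × 40.9 × 0.7369 = 5.293 mg/L.
Minimum DO = C_s − D_c = 8.15 − 5.293 = 2.857 mg/L.

t_c ≈ 1.94 d; D_c ≈ 5.29 mg/L; min DO ≈ 2.86 mg/L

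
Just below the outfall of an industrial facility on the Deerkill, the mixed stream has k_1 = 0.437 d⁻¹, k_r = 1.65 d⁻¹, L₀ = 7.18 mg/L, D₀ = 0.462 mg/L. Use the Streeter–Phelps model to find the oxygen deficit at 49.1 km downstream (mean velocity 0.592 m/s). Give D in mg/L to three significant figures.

Travel time t = x/v = 49.1 km / (0.592 m/s) = 49100 m / 0.592 m/s = 82940 s = 0.9599 d.
k_1 L₀/(k_r−k_1) = 0.437×7.18/(1.65−0.437) = 3.138/1.213 = 2.587 mg/L.
e^(−k_1 t) = e^(−0.437×0.9599) = 0.6574; e^(−k_r t) = e^(−1.65×0.9599) = 0.2052.
D = 2.587 × (0.6574 − 0.2052) + 0.462 × 0.2052 = 1.170 + 0.09479 = 1.265 mg/L.

D ≈ 1.26 mg/L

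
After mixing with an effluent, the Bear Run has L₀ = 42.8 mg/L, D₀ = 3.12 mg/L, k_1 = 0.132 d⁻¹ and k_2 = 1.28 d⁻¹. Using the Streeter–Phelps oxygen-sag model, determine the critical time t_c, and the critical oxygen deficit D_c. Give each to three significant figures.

At the critical point dD/dt = 0, so k_1 L₀ e^(−k_1 t) = k_2 D. Substituting D(t) from the Streeter–Phelps equation and solving for t gives
t_c = ln[(k_2/k_1)(1 − D₀(k_2−k_1)/(k_1 L₀))] / (k_2−k_1).
Here k_2−k_1 = 1.148 d⁻¹ and 1 − D₀(k_2−k_1)/(k_1 L₀) = 1 − 3.12×1.148/(0.132×42.8) = 0.3660, so
t_c = ln(9.697 × 0.3660) / 1.148 = 1.267 / 1.148 = 1.103 d.
L(t_c) = L₀ e^(−k_1 t_c) = 42.8 × 0.8645 = 37.00 mg/L, and at the critical point k_2 D_c = k_1 L, so D_c = (0.132/1.28) × 37.00 = 3.816 mg/L.

t_c ≈ 1.10 d; D_c ≈ 3.82 mg/L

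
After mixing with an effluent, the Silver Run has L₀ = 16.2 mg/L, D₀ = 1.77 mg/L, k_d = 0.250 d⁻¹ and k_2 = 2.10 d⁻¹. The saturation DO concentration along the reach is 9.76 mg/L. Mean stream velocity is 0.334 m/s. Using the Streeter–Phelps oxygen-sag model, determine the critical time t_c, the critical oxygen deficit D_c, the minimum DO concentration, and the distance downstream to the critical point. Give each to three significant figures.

With k_2/k_d = 8.400 and 1 − D₀(k_2−k_d)/(k_d L₀) = 0.1915,
t_c = ln(8.400 × 0.1915) / (2.10 − 0.250) = ln(1.608) / 1.850 = 0.4753/1.850 = 0.2569 d.
D_c = (k_d/k_2) L₀ e^(−k_d t_c) = (0.250/2.10) × 16.2 × e^(−0.250×0.2569) = 0.1190 × 16.2 × 0.9378 = 1.809 mg/L.
Minimum DO = C_s − D_c = 9.76 − 1.809 = 7.951 mg/L.
x_c = v t_c = 0.334 m/s × 0.2569 d × 86400 s/d = 7414 m ≈ 7.41 km.

t_c ≈ 0.257 d; D_c ≈ 1.81 mg/L; min DO ≈ 7.95 mg/L; x_c ≈ 7.41 km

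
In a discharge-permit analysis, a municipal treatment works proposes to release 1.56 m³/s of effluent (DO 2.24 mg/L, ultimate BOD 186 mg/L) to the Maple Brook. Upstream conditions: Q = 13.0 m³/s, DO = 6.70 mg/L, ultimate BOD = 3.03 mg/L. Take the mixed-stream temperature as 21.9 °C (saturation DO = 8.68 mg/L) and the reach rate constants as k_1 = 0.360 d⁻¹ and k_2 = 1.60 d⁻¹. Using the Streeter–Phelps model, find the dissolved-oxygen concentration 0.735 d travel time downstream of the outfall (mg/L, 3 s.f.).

Mixed DO = (13.0×6.70 + 1.56×2.24)/(13.0+1.56) = 90.59/14.56 = 6.222 mg/L.
Mixed L₀ = (13.0×3.03 + 1.56×186)/(14.56) = 329.6/14.56 = 22.63 mg/L.
Initial deficit D₀ = C_s − DO₀ = 8.68 − 6.222 = 2.458 mg/L.
D(0.735) = [0.360×22.63/(1.60−0.360)](e^(−0.360×0.735) − e^(−1.60×0.735)) + 2.458 e^(−1.60×0.735)
= 6.571 × (0.7675 − 0.3085) + 2.458 × 0.3085 = 3.774 mg/L.
DO = 8.68 − 3.774 = 4.906 mg/L.

DO ≈ 4.91 mg/L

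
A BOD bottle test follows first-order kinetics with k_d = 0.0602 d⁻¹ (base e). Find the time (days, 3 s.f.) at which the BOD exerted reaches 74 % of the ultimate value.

y/L₀ = 1 − e^(−k_d t) = 0.74 ⇒ e^(−k_d t) = 0.260
t = −ln(0.260) / 0.0602 = 1.347 / 0.0602 = 22.38 d.

t ≈ 22.4 d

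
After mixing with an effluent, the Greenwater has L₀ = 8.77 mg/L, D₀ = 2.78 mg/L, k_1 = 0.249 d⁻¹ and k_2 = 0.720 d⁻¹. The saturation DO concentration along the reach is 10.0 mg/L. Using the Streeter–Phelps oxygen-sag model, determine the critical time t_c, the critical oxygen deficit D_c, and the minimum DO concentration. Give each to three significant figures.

t_c = [1/(k_2−k_1)] ln[(k_2/k_1)(1 − D₀(k_2−k_1)/(k_1 L₀))]
= [1/(0.720−0.249)] ln[(0.720/0.249)(1 − 2.78×0.4710/(0.249×8.77))]
= (1/0.4710) ln[2.892 × 0.4004] = 2.123 × ln(1.158) = 2.123 × 0.1465 = 0.3110 d.
D_c = (k_1/k_2) L₀ e^(−k_1 t_c) = (0.249/0.720) × 8.77 × e^(−0.249×0.3110) = 0.3458 × 8.77 × 0.9255 = 2.807 mg/L.
Minimum DO = C_s − D_c = 10.0 − 2.807 = 7.193 mg/L.

t_c ≈ 0.311 d; D_c ≈ 2.81 mg/L; min DO ≈ 7.19 mg/L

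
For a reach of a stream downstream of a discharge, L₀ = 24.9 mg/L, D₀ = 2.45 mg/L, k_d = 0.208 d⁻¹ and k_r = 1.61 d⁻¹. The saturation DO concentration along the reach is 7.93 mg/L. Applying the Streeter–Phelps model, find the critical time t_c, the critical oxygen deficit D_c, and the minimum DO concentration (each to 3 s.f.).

With k_r/k_d = 7.740 and 1 − D₀(k_r−k_d)/(k_d L₀) = 0.3368,
t_c = ln(7.740 × 0.3368) / (1.61 − 0.208) = ln(2.607) / 1.402 = 0.9582/1.402 = 0.6834 d.
D_c = (k_d/k_r) L₀ e^(−k_d t_c) = (0.208/1.61) × 24.9 × e^(−0.208×0.6834) = 0.1292 × 24.9 × 0.8675 = 2.791 mg/L.
Minimum DO = C_s − D_c = 7.93 − 2.791 = 5.139 mg/L.

t_c ≈ 0.683 d; D_c ≈ 2.79 mg/L; min DO ≈ 5.14 mg/L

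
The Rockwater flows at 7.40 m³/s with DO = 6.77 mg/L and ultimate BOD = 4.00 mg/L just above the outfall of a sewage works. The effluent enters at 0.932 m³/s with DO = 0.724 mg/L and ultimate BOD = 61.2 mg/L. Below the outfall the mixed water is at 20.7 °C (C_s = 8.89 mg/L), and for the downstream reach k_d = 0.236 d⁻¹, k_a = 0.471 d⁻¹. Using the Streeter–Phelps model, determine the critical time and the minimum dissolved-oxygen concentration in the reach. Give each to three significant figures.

Mixed DO = (7.40×6.77 + 0.932×0.724)/(7.40+0.932) = 50.77/8.332 = 6.094 mg/L.
Mixed L₀ = (7.40×4.00 + 0.932×61.2)/(8.332) = 86.64/8.332 = 10.40 mg/L.
Initial deficit D₀ = C_s − DO₀ = 8.89 − 6.094 = 2.796 mg/L.
t_c = (1/0.2350) ln[(0.471/0.236)(1 − 2.796×0.2350/(0.236×10.40))] = 4.255 × ln(1.461) = 1.614 d.
D_c = (0.236/0.471) × 10.40 × e^(−0.236×1.614) = 0.5011 × 10.40 × 0.6832 = 3.560 mg/L.
Minimum DO = 8.89 − 3.560 = 5.330 mg/L.

t_c ≈ 1.61 d; minimum DO ≈ 5.33 mg/L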